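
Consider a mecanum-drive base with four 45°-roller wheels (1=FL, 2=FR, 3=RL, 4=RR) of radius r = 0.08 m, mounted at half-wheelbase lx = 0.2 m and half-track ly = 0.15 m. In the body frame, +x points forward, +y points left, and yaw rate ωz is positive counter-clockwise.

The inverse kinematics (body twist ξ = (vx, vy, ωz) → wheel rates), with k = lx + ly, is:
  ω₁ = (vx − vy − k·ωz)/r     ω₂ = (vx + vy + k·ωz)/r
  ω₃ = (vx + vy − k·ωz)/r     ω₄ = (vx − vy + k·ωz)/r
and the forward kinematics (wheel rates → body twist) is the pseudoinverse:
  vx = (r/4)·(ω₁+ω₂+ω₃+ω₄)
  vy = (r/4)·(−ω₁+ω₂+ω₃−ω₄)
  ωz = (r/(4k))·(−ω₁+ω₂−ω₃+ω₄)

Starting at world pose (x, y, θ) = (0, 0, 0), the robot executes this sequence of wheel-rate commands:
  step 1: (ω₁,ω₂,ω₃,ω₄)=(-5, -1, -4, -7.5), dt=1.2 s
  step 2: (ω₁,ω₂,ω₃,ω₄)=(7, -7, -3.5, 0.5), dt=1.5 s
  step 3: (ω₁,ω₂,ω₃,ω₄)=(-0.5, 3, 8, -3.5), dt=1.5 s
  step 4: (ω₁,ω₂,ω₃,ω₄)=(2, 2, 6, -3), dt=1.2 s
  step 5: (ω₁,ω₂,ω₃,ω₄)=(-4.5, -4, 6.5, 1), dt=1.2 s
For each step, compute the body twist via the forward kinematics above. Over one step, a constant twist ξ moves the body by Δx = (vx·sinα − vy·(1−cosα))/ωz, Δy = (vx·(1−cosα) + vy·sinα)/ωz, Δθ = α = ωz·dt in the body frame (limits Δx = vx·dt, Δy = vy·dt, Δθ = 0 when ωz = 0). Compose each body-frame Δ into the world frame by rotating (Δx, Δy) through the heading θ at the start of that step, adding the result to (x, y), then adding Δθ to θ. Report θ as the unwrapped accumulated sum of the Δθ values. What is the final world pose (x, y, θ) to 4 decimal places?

(0.0708, -0.5820, -2.4686)

step 1: ξ=(vx,vy,ωz)=(-0.3500, 0.1500, 0.0286), dt=1.2 → body Δ=(-0.4230, 0.1728, 0.0343) → world pose (-0.4230, 0.1728, 0.0343)
step 2: ξ=(vx,vy,ωz)=(-0.0600, -0.3600, -0.5714), dt=1.5 → body Δ=(-0.2970, -0.4400, -0.8571) → world pose (-0.7047, -0.2772, -0.8229)
step 3: ξ=(vx,vy,ωz)=(0.1400, 0.3000, -0.4571), dt=1.5 → body Δ=(0.3423, 0.3463, -0.6857) → world pose (-0.2181, -0.2925, -1.5086)
step 4: ξ=(vx,vy,ωz)=(0.1400, 0.1800, -0.5143), dt=1.2 → body Δ=(0.2221, 0.1523, -0.6171) → world pose (-0.0522, -0.5047, -2.1257)
step 5: ξ=(vx,vy,ωz)=(-0.0200, 0.1200, -0.2857), dt=1.2 → body Δ=(0.0009, 0.1453, -0.3429) → world pose (0.0708, -0.5820, -2.4686)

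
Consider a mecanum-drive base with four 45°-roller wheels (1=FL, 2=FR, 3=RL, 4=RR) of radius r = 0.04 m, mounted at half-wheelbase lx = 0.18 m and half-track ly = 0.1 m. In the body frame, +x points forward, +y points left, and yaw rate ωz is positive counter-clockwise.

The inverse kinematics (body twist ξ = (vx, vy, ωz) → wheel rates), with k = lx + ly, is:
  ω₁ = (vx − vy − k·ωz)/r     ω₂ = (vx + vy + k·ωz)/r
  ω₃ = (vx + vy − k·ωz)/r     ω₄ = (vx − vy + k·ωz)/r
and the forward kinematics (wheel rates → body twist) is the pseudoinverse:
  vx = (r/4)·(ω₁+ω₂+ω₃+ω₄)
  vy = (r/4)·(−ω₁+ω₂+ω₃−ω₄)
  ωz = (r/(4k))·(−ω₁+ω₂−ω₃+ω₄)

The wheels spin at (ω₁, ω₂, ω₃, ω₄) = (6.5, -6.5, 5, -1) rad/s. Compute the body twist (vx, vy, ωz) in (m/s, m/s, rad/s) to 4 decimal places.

k = lx + ly = 0.18 + 0.1 = 0.2800
ω₁+ω₂+ω₃+ω₄ = 4.0000  →  vx = (0.04/4)·4.0000 = 0.0400
−ω₁+ω₂+ω₃−ω₄ = -7.0000  →  vy = (0.04/4)·-7.0000 = -0.0700
−ω₁+ω₂−ω₃+ω₄ = -19.0000  →  ωz = (0.04/1.1200)·-19.0000 = -0.6786

(0.0400, -0.0700, -0.6786)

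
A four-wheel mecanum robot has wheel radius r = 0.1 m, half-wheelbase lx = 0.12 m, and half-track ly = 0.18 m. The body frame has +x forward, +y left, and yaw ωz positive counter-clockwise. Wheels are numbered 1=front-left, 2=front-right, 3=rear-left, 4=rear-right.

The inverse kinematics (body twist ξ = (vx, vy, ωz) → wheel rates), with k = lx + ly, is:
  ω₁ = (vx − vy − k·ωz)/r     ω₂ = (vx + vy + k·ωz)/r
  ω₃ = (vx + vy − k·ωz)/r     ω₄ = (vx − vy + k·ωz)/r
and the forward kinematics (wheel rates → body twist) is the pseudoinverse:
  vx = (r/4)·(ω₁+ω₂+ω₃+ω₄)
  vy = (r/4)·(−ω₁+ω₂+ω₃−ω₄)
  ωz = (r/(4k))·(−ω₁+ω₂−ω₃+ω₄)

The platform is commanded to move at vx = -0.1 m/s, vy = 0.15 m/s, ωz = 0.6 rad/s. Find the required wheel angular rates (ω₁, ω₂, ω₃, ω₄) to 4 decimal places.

(-4.3000, 2.3000, -1.3000, -0.7000)

k = lx + ly = 0.12 + 0.18 = 0.3000;  k·ωz = 0.3000·0.6 = 0.1800
ω₁ (FL) = (vx − vy − k·ωz)/r = -0.4300/0.1 = -4.3000
ω₂ (FR) = (vx + vy + k·ωz)/r = 0.2300/0.1 = 2.3000
ω₃ (RL) = (vx + vy − k·ωz)/r = -0.1300/0.1 = -1.3000
ω₄ (RR) = (vx − vy + k·ωz)/r = -0.0700/0.1 = -0.7000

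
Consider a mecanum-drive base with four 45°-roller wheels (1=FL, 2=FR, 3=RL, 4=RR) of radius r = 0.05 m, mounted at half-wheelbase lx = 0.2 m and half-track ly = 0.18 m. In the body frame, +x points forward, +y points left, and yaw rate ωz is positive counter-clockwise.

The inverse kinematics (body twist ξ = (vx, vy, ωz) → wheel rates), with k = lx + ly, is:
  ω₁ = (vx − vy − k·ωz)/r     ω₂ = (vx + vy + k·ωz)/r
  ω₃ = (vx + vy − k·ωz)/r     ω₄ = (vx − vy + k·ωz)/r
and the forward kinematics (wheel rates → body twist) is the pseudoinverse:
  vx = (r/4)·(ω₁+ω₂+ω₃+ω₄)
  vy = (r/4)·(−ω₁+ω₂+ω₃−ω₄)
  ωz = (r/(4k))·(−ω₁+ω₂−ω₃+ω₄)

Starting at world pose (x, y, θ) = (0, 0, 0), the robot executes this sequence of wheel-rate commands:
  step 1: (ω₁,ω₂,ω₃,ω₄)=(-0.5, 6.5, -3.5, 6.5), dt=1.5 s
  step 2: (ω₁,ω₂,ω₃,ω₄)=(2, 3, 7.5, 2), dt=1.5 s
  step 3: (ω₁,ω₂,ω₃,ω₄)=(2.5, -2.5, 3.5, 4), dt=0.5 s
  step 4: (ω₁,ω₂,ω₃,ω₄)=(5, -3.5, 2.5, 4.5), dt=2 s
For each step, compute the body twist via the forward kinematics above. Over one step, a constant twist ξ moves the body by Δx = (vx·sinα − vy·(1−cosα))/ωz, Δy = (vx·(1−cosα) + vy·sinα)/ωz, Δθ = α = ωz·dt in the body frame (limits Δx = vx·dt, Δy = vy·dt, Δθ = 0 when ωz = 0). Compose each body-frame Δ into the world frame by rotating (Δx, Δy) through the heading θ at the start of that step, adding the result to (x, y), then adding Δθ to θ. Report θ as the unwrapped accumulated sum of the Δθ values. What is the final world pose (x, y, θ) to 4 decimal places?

step 1: ξ=(vx,vy,ωz)=(0.1125, -0.0375, 0.5592), dt=1.5 → body Δ=(0.1719, 0.0168, 0.8388) → world pose (0.1719, 0.0168, 0.8388)
step 2: ξ=(vx,vy,ωz)=(0.1813, 0.0813, -0.1480), dt=1.5 → body Δ=(0.2831, 0.0908, -0.2220) → world pose (0.2936, 0.2881, 0.6168)
step 3: ξ=(vx,vy,ωz)=(0.0938, -0.0688, -0.1480), dt=0.5 → body Δ=(0.0456, -0.0361, -0.0740) → world pose (0.3516, 0.2851, 0.5428)
step 4: ξ=(vx,vy,ωz)=(0.1062, -0.1313, -0.2138), dt=2.0 → body Δ=(0.1508, -0.2993, -0.4276) → world pose (0.6353, 0.1066, 0.1151)

(0.6353, 0.1066, 0.1151)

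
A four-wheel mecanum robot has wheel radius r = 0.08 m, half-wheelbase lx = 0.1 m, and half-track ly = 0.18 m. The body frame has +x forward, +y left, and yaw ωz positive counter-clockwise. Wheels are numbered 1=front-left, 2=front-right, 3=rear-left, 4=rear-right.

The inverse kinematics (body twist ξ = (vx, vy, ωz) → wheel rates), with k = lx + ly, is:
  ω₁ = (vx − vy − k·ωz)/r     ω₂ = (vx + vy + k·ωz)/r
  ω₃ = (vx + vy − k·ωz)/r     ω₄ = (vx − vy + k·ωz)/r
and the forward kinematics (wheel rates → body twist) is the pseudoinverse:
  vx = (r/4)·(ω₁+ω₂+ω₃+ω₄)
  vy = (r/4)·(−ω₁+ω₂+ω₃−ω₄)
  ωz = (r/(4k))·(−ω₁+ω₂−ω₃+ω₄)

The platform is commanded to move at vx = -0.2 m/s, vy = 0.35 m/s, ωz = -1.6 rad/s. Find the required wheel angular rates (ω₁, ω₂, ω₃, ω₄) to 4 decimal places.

k = lx + ly = 0.1 + 0.18 = 0.2800;  k·ωz = 0.2800·-1.6 = -0.4480
ω₁ (FL) = (vx − vy − k·ωz)/r = -0.1020/0.08 = -1.2750
ω₂ (FR) = (vx + vy + k·ωz)/r = -0.2980/0.08 = -3.7250
ω₃ (RL) = (vx + vy − k·ωz)/r = 0.5980/0.08 = 7.4750
ω₄ (RR) = (vx − vy + k·ωz)/r = -0.9980/0.08 = -12.4750

(-1.2750, -3.7250, 7.4750, -12.4750)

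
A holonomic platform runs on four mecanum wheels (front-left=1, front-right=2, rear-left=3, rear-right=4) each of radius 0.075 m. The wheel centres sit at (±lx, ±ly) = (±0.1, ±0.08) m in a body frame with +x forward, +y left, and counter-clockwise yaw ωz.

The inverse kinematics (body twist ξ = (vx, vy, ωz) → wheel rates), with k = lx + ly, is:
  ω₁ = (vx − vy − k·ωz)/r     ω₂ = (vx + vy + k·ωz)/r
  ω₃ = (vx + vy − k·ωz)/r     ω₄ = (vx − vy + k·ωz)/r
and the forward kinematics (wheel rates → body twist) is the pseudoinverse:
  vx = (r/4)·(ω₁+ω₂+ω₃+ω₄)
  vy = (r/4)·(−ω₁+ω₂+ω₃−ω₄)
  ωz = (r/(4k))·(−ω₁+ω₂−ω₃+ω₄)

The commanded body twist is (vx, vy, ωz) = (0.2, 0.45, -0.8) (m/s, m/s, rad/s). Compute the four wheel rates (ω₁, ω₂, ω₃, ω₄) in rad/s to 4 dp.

k = lx + ly = 0.1 + 0.08 = 0.1800;  k·ωz = 0.1800·-0.8 = -0.1440
ω₁ (FL) = (vx − vy − k·ωz)/r = -0.1060/0.075 = -1.4133
ω₂ (FR) = (vx + vy + k·ωz)/r = 0.5060/0.075 = 6.7467
ω₃ (RL) = (vx + vy − k·ωz)/r = 0.7940/0.075 = 10.5867
ω₄ (RR) = (vx − vy + k·ωz)/r = -0.3940/0.075 = -5.2533

(-1.4133, 6.7467, 10.5867, -5.2533)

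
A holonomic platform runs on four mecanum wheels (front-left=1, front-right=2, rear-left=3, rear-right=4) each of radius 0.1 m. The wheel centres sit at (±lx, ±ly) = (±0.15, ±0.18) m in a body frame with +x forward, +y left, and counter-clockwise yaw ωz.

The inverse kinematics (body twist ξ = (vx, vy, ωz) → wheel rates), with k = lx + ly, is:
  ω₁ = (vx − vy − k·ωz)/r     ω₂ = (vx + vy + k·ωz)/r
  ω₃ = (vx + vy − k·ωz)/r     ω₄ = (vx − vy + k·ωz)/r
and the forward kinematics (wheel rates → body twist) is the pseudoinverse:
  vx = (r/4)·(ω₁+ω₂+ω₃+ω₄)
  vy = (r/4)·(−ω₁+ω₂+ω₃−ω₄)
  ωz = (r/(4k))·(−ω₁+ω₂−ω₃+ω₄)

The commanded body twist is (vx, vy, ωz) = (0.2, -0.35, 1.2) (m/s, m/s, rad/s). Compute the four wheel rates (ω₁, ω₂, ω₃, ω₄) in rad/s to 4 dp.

k = lx + ly = 0.15 + 0.18 = 0.3300;  k·ωz = 0.3300·1.2 = 0.3960
ω₁ (FL) = (vx − vy − k·ωz)/r = 0.1540/0.1 = 1.5400
ω₂ (FR) = (vx + vy + k·ωz)/r = 0.2460/0.1 = 2.4600
ω₃ (RL) = (vx + vy − k·ωz)/r = -0.5460/0.1 = -5.4600
ω₄ (RR) = (vx − vy + k·ωz)/r = 0.9460/0.1 = 9.4600

(1.5400, 2.4600, -5.4600, 9.4600)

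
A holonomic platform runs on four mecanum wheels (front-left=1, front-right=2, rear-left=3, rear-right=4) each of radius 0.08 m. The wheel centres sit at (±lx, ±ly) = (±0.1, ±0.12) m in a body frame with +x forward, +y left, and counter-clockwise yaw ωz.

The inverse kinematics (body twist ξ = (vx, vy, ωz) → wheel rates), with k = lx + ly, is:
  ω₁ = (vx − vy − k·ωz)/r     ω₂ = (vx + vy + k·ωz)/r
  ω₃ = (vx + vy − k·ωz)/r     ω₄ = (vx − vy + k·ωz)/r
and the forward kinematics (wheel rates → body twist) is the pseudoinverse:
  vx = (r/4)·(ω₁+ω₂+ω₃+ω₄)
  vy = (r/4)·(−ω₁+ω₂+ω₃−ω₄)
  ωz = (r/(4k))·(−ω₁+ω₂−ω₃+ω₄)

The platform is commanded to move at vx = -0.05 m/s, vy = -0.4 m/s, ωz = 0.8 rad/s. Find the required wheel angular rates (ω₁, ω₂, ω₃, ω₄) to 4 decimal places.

(2.1750, -3.4250, -7.8250, 6.5750)

k = lx + ly = 0.1 + 0.12 = 0.2200;  k·ωz = 0.2200·0.8 = 0.1760
ω₁ (FL) = (vx − vy − k·ωz)/r = 0.1740/0.08 = 2.1750
ω₂ (FR) = (vx + vy + k·ωz)/r = -0.2740/0.08 = -3.4250
ω₃ (RL) = (vx + vy − k·ωz)/r = -0.6260/0.08 = -7.8250
ω₄ (RR) = (vx − vy + k·ωz)/r = 0.5260/0.08 = 6.5750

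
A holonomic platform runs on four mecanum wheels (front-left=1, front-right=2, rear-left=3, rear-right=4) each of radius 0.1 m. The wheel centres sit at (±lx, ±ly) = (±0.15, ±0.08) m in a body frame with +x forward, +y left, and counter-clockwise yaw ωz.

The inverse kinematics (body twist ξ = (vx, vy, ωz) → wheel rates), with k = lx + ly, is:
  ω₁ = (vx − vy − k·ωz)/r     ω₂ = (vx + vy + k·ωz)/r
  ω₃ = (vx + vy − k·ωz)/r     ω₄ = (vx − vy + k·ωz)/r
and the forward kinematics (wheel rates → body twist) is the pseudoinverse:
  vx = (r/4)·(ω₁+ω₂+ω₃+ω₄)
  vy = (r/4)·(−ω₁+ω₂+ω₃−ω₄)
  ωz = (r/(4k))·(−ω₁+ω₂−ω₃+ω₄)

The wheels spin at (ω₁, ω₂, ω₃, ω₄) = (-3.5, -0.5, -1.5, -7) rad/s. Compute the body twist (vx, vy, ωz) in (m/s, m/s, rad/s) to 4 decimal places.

k = lx + ly = 0.15 + 0.08 = 0.2300
ω₁+ω₂+ω₃+ω₄ = -12.5000  →  vx = (0.1/4)·-12.5000 = -0.3125
−ω₁+ω₂+ω₃−ω₄ = 8.5000  →  vy = (0.1/4)·8.5000 = 0.2125
−ω₁+ω₂−ω₃+ω₄ = -2.5000  →  ωz = (0.1/0.9200)·-2.5000 = -0.2717

(-0.3125, 0.2125, -0.2717)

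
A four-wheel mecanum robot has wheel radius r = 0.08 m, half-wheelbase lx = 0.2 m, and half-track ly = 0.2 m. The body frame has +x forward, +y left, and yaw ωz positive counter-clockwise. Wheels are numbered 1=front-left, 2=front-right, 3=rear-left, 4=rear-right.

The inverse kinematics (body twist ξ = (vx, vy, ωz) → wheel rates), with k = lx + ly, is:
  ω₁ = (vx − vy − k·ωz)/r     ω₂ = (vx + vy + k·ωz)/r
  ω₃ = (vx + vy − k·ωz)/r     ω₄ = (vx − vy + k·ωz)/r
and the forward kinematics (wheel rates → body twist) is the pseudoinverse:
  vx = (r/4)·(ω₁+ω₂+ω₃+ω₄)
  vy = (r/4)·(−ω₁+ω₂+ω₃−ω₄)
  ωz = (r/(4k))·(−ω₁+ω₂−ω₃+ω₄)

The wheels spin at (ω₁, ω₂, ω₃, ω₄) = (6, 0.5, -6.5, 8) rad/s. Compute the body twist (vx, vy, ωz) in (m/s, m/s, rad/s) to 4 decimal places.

k = lx + ly = 0.2 + 0.2 = 0.4000
ω₁+ω₂+ω₃+ω₄ = 8.0000  →  vx = (0.08/4)·8.0000 = 0.1600
−ω₁+ω₂+ω₃−ω₄ = -20.0000  →  vy = (0.08/4)·-20.0000 = -0.4000
−ω₁+ω₂−ω₃+ω₄ = 9.0000  →  ωz = (0.08/1.6000)·9.0000 = 0.4500

(0.1600, -0.4000, 0.4500)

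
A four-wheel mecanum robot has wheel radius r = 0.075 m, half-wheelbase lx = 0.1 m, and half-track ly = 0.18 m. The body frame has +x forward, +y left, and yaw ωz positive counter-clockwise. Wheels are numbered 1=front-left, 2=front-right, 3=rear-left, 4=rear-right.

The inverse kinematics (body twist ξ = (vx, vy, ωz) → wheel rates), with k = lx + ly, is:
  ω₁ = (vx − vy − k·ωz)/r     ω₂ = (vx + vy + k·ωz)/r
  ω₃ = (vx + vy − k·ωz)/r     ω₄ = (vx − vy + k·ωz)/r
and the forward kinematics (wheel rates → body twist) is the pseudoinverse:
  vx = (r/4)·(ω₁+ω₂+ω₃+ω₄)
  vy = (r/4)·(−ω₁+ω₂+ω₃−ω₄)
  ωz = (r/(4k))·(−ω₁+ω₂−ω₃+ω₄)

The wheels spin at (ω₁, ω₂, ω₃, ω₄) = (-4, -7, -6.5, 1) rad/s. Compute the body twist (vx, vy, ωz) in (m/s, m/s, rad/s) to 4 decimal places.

(-0.3094, -0.1969, 0.3013)

k = lx + ly = 0.1 + 0.18 = 0.2800
ω₁+ω₂+ω₃+ω₄ = -16.5000  →  vx = (0.075/4)·-16.5000 = -0.3094
−ω₁+ω₂+ω₃−ω₄ = -10.5000  →  vy = (0.075/4)·-10.5000 = -0.1969
−ω₁+ω₂−ω₃+ω₄ = 4.5000  →  ωz = (0.075/1.1200)·4.5000 = 0.3013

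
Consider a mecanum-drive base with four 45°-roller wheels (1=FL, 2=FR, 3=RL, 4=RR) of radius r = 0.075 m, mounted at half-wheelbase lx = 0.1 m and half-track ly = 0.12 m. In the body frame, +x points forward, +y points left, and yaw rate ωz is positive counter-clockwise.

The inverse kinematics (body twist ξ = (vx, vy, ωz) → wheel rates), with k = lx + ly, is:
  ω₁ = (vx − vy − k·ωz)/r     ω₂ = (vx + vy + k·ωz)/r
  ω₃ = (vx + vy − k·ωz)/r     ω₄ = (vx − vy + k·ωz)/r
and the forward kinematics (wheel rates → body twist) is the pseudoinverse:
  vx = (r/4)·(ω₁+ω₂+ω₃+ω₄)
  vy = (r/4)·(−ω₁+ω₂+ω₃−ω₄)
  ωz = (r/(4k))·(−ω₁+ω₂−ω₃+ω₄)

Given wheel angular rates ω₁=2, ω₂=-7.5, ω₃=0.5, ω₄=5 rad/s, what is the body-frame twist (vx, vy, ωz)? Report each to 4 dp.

k = lx + ly = 0.1 + 0.12 = 0.2200
ω₁+ω₂+ω₃+ω₄ = 0.0000  →  vx = (0.075/4)·0.0000 = 0.0000
−ω₁+ω₂+ω₃−ω₄ = -14.0000  →  vy = (0.075/4)·-14.0000 = -0.2625
−ω₁+ω₂−ω₃+ω₄ = -5.0000  →  ωz = (0.075/0.8800)·-5.0000 = -0.4261

(0.0000, -0.2625, -0.4261)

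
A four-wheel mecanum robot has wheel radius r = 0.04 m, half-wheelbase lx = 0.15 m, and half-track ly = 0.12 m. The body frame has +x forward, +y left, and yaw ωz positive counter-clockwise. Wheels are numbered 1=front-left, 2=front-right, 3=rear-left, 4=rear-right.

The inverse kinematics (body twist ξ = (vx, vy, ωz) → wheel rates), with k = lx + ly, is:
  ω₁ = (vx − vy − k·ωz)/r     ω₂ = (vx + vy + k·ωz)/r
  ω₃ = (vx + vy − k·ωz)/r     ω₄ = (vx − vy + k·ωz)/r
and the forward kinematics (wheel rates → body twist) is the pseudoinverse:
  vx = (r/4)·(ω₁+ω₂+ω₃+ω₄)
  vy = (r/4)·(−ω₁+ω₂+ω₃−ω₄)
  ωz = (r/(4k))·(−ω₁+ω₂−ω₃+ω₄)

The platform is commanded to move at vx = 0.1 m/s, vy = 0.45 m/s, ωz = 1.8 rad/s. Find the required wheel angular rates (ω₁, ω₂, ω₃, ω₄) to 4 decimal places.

k = lx + ly = 0.15 + 0.12 = 0.2700;  k·ωz = 0.2700·1.8 = 0.4860
ω₁ (FL) = (vx − vy − k·ωz)/r = -0.8360/0.04 = -20.9000
ω₂ (FR) = (vx + vy + k·ωz)/r = 1.0360/0.04 = 25.9000
ω₃ (RL) = (vx + vy − k·ωz)/r = 0.0640/0.04 = 1.6000
ω₄ (RR) = (vx − vy + k·ωz)/r = 0.1360/0.04 = 3.4000

(-20.9000, 25.9000, 1.6000, 3.4000)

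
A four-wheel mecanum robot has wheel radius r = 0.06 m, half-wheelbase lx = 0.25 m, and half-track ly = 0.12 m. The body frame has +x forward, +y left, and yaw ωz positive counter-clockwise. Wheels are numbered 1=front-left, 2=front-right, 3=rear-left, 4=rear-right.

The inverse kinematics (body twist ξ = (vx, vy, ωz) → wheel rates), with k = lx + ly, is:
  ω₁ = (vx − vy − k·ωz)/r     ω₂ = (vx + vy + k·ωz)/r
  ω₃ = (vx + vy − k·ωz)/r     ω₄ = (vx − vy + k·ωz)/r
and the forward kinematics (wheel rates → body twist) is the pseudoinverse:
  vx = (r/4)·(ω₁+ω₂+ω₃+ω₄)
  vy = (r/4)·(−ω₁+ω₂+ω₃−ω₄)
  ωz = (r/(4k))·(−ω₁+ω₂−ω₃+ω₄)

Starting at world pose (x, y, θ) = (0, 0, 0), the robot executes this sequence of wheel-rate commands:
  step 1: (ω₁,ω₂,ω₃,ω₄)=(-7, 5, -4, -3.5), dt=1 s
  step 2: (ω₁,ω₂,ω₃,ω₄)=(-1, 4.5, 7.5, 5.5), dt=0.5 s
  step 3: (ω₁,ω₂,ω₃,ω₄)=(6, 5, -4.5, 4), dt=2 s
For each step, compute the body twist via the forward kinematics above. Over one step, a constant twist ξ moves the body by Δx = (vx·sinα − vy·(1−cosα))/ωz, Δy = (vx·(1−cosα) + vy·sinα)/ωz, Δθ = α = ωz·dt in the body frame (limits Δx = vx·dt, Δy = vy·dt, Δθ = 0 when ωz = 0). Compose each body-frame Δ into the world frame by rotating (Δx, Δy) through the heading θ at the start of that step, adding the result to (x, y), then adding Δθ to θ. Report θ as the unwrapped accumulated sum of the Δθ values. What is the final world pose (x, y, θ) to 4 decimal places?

step 1: ξ=(vx,vy,ωz)=(-0.1425, 0.1725, 0.5068), dt=1.0 → body Δ=(-0.1793, 0.1299, 0.5068) → world pose (-0.1793, 0.1299, 0.5068)
step 2: ξ=(vx,vy,ωz)=(0.2475, 0.1125, 0.1419), dt=0.5 → body Δ=(0.1217, 0.0606, 0.0709) → world pose (-0.1023, 0.2419, 0.5777)
step 3: ξ=(vx,vy,ωz)=(0.1575, -0.1425, 0.3041), dt=2.0 → body Δ=(0.3800, -0.1749, 0.6081) → world pose (0.3115, 0.3029, 1.1858)

(0.3115, 0.3029, 1.1858)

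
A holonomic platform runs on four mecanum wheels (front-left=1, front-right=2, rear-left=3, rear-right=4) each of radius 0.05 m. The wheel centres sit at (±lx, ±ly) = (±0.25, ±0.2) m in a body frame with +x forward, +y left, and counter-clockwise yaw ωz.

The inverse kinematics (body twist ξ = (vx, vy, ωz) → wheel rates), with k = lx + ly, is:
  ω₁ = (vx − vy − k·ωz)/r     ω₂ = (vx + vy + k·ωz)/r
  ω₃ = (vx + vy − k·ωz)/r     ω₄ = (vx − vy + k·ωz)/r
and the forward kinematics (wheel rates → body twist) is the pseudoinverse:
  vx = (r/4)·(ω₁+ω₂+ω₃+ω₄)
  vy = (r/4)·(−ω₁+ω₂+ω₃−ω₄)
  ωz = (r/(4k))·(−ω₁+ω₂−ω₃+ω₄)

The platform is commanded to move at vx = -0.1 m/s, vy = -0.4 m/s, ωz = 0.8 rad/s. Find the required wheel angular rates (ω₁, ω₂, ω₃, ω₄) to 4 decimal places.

k = lx + ly = 0.25 + 0.2 = 0.4500;  k·ωz = 0.4500·0.8 = 0.3600
ω₁ (FL) = (vx − vy − k·ωz)/r = -0.0600/0.05 = -1.2000
ω₂ (FR) = (vx + vy + k·ωz)/r = -0.1400/0.05 = -2.8000
ω₃ (RL) = (vx + vy − k·ωz)/r = -0.8600/0.05 = -17.2000
ω₄ (RR) = (vx − vy + k·ωz)/r = 0.6600/0.05 = 13.2000

(-1.2000, -2.8000, -17.2000, 13.2000)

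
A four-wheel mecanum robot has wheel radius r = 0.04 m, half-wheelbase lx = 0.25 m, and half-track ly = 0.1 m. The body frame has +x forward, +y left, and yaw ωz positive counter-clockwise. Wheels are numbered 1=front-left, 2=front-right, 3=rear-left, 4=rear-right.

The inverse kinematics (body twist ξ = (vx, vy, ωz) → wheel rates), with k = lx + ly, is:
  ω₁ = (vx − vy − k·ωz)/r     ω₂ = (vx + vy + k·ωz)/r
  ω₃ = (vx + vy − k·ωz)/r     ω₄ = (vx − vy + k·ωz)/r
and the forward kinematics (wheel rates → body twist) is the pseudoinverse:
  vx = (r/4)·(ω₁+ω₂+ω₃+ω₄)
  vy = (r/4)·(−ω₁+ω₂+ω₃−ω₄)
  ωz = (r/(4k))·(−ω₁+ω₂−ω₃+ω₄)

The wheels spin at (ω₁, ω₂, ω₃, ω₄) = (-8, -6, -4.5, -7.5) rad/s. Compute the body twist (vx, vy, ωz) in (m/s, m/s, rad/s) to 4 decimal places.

(-0.2600, 0.0500, -0.0286)

k = lx + ly = 0.25 + 0.1 = 0.3500
ω₁+ω₂+ω₃+ω₄ = -26.0000  →  vx = (0.04/4)·-26.0000 = -0.2600
−ω₁+ω₂+ω₃−ω₄ = 5.0000  →  vy = (0.04/4)·5.0000 = 0.0500
−ω₁+ω₂−ω₃+ω₄ = -1.0000  →  ωz = (0.04/1.4000)·-1.0000 = -0.0286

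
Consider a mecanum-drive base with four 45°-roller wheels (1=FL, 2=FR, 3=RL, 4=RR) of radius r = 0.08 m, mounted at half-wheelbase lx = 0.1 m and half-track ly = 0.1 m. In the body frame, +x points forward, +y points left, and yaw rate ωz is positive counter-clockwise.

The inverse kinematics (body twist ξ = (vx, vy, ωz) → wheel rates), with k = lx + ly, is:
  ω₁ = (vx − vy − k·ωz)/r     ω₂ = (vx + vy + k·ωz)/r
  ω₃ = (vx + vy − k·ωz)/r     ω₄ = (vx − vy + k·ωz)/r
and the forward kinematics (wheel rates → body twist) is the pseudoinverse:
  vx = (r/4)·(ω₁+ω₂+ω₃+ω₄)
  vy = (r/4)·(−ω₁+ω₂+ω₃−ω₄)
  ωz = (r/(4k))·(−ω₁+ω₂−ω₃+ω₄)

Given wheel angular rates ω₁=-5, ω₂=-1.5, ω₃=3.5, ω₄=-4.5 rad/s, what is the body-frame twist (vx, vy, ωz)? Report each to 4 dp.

(-0.1500, 0.2300, -0.4500)

k = lx + ly = 0.1 + 0.1 = 0.2000
ω₁+ω₂+ω₃+ω₄ = -7.5000  →  vx = (0.08/4)·-7.5000 = -0.1500
−ω₁+ω₂+ω₃−ω₄ = 11.5000  →  vy = (0.08/4)·11.5000 = 0.2300
−ω₁+ω₂−ω₃+ω₄ = -4.5000  →  ωz = (0.08/0.8000)·-4.5000 = -0.4500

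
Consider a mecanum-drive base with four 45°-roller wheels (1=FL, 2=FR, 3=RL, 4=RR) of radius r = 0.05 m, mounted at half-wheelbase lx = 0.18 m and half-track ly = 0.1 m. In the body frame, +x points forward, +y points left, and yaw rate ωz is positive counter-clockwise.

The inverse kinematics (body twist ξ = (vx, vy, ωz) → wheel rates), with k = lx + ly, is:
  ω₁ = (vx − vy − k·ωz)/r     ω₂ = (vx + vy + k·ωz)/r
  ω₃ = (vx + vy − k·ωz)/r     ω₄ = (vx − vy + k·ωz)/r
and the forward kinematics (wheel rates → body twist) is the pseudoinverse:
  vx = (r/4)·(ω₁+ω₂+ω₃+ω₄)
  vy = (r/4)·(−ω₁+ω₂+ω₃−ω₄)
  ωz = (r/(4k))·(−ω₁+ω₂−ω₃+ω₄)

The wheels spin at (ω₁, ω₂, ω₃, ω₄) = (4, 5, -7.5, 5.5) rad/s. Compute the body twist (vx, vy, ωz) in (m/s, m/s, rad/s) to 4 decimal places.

(0.0875, -0.1500, 0.6250)

k = lx + ly = 0.18 + 0.1 = 0.2800
ω₁+ω₂+ω₃+ω₄ = 7.0000  →  vx = (0.05/4)·7.0000 = 0.0875
−ω₁+ω₂+ω₃−ω₄ = -12.0000  →  vy = (0.05/4)·-12.0000 = -0.1500
−ω₁+ω₂−ω₃+ω₄ = 14.0000  →  ωz = (0.05/1.1200)·14.0000 = 0.6250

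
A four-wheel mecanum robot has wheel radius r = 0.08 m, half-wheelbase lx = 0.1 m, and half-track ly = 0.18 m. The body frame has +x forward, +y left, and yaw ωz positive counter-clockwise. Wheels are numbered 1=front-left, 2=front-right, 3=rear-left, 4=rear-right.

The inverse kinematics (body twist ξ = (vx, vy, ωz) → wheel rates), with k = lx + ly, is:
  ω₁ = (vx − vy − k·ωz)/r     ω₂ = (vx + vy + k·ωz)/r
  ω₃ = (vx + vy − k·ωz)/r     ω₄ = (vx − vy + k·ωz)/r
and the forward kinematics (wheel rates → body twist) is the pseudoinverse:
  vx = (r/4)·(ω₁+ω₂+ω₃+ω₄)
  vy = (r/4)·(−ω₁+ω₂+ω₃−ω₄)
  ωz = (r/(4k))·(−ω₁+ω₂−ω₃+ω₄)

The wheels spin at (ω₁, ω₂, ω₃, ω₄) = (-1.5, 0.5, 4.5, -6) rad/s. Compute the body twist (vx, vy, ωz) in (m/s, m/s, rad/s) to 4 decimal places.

k = lx + ly = 0.1 + 0.18 = 0.2800
ω₁+ω₂+ω₃+ω₄ = -2.5000  →  vx = (0.08/4)·-2.5000 = -0.0500
−ω₁+ω₂+ω₃−ω₄ = 12.5000  →  vy = (0.08/4)·12.5000 = 0.2500
−ω₁+ω₂−ω₃+ω₄ = -8.5000  →  ωz = (0.08/1.1200)·-8.5000 = -0.6071

(-0.0500, 0.2500, -0.6071)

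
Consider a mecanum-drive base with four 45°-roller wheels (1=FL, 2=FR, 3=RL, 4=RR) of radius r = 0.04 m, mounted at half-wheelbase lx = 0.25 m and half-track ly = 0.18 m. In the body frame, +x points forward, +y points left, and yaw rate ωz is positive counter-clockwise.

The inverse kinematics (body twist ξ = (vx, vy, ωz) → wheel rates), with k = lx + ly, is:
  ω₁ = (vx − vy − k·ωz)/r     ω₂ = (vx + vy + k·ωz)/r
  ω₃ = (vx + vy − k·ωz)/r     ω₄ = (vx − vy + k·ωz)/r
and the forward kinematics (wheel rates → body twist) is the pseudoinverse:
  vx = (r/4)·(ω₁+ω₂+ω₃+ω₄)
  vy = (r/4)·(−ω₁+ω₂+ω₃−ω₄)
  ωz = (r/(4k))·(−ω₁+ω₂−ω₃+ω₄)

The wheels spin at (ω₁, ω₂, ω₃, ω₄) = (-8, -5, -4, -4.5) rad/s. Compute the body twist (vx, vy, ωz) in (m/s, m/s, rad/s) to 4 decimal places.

(-0.2150, 0.0350, 0.0581)

k = lx + ly = 0.25 + 0.18 = 0.4300
ω₁+ω₂+ω₃+ω₄ = -21.5000  →  vx = (0.04/4)·-21.5000 = -0.2150
−ω₁+ω₂+ω₃−ω₄ = 3.5000  →  vy = (0.04/4)·3.5000 = 0.0350
−ω₁+ω₂−ω₃+ω₄ = 2.5000  →  ωz = (0.04/1.7200)·2.5000 = 0.0581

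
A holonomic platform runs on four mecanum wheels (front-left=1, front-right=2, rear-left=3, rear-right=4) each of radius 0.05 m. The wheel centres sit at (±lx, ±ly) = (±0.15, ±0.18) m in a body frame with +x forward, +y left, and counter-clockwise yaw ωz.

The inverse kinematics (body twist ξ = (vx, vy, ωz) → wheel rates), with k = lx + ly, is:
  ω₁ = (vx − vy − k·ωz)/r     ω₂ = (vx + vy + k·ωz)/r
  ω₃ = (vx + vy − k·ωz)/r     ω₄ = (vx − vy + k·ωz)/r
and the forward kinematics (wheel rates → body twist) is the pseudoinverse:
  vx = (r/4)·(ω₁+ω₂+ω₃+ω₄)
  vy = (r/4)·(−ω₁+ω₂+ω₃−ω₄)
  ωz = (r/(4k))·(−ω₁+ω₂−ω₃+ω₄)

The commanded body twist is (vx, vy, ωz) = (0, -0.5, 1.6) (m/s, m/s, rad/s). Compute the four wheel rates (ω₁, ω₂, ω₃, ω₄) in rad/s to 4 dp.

k = lx + ly = 0.15 + 0.18 = 0.3300;  k·ωz = 0.3300·1.6 = 0.5280
ω₁ (FL) = (vx − vy − k·ωz)/r = -0.0280/0.05 = -0.5600
ω₂ (FR) = (vx + vy + k·ωz)/r = 0.0280/0.05 = 0.5600
ω₃ (RL) = (vx + vy − k·ωz)/r = -1.0280/0.05 = -20.5600
ω₄ (RR) = (vx − vy + k·ωz)/r = 1.0280/0.05 = 20.5600

(-0.5600, 0.5600, -20.5600, 20.5600)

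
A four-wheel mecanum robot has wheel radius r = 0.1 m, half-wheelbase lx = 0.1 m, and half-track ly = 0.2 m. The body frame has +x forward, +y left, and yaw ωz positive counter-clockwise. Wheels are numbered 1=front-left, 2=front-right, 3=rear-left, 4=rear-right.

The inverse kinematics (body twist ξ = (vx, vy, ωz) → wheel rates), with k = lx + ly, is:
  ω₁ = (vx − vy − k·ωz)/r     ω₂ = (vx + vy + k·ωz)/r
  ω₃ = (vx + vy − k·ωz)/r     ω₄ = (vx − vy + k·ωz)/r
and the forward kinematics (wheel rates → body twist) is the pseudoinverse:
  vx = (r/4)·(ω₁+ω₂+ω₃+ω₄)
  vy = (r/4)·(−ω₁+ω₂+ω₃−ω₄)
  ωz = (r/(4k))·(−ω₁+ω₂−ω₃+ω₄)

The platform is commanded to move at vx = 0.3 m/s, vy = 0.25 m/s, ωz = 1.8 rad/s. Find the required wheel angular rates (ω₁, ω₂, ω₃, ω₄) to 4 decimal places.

(-4.9000, 10.9000, 0.1000, 5.9000)

k = lx + ly = 0.1 + 0.2 = 0.3000;  k·ωz = 0.3000·1.8 = 0.5400
ω₁ (FL) = (vx − vy − k·ωz)/r = -0.4900/0.1 = -4.9000
ω₂ (FR) = (vx + vy + k·ωz)/r = 1.0900/0.1 = 10.9000
ω₃ (RL) = (vx + vy − k·ωz)/r = 0.0100/0.1 = 0.1000
ω₄ (RR) = (vx − vy + k·ωz)/r = 0.5900/0.1 = 5.9000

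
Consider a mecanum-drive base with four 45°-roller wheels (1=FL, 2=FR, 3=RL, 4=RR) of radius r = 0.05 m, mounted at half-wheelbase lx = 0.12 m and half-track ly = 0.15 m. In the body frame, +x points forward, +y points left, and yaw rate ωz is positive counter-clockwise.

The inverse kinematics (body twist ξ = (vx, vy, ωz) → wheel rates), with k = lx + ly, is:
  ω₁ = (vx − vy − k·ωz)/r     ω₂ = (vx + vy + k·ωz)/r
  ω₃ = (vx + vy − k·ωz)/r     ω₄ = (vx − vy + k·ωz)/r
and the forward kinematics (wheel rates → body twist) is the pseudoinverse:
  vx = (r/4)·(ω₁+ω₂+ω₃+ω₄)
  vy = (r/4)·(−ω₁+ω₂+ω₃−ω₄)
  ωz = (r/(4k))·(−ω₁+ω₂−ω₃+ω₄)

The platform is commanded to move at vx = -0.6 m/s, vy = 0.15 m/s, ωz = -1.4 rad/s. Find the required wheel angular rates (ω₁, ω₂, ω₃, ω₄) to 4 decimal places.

k = lx + ly = 0.12 + 0.15 = 0.2700;  k·ωz = 0.2700·-1.4 = -0.3780
ω₁ (FL) = (vx − vy − k·ωz)/r = -0.3720/0.05 = -7.4400
ω₂ (FR) = (vx + vy + k·ωz)/r = -0.8280/0.05 = -16.5600
ω₃ (RL) = (vx + vy − k·ωz)/r = -0.0720/0.05 = -1.4400
ω₄ (RR) = (vx − vy + k·ωz)/r = -1.1280/0.05 = -22.5600

(-7.4400, -16.5600, -1.4400, -22.5600)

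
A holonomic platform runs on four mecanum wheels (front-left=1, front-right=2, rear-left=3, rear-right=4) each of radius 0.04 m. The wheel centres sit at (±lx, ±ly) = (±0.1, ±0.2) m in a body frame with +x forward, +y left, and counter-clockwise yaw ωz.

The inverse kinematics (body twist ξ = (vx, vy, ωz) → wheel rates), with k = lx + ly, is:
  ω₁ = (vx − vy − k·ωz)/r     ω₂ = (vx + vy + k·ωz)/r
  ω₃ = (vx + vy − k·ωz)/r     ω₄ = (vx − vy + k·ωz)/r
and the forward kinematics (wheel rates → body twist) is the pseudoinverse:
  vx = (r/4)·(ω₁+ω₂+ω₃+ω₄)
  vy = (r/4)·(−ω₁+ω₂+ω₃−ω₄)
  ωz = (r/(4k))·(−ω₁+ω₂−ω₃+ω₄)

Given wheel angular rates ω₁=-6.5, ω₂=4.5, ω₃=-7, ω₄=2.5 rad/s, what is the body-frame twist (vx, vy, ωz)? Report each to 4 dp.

k = lx + ly = 0.1 + 0.2 = 0.3000
ω₁+ω₂+ω₃+ω₄ = -6.5000  →  vx = (0.04/4)·-6.5000 = -0.0650
−ω₁+ω₂+ω₃−ω₄ = 1.5000  →  vy = (0.04/4)·1.5000 = 0.0150
−ω₁+ω₂−ω₃+ω₄ = 20.5000  →  ωz = (0.04/1.2000)·20.5000 = 0.6833

(-0.0650, 0.0150, 0.6833)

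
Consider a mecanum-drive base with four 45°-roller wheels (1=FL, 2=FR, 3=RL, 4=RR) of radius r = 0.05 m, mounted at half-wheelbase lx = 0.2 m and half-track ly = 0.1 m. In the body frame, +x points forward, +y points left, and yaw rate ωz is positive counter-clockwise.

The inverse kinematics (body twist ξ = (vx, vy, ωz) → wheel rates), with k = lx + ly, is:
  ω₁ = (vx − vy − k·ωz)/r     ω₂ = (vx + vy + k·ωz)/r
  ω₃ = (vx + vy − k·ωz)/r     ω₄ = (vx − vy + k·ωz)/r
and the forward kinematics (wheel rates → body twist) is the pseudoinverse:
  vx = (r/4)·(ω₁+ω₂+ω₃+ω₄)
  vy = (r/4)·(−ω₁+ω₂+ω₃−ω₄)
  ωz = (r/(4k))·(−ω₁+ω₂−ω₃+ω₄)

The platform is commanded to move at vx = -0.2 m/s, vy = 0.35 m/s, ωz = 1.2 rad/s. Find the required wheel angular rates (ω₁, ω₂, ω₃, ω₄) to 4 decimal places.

k = lx + ly = 0.2 + 0.1 = 0.3000;  k·ωz = 0.3000·1.2 = 0.3600
ω₁ (FL) = (vx − vy − k·ωz)/r = -0.9100/0.05 = -18.2000
ω₂ (FR) = (vx + vy + k·ωz)/r = 0.5100/0.05 = 10.2000
ω₃ (RL) = (vx + vy − k·ωz)/r = -0.2100/0.05 = -4.2000
ω₄ (RR) = (vx − vy + k·ωz)/r = -0.1900/0.05 = -3.8000

(-18.2000, 10.2000, -4.2000, -3.8000)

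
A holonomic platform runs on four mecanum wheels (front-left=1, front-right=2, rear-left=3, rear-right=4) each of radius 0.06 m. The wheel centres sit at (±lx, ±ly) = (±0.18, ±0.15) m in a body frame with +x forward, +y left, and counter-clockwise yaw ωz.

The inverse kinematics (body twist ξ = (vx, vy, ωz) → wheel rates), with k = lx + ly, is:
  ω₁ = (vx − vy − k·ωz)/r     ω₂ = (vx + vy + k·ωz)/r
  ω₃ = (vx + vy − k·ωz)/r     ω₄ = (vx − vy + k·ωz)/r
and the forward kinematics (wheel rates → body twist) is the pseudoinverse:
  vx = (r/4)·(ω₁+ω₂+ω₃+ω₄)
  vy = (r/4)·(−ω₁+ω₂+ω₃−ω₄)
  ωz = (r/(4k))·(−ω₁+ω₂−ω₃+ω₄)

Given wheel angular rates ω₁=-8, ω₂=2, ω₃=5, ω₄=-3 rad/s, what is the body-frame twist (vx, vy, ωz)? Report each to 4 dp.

k = lx + ly = 0.18 + 0.15 = 0.3300
ω₁+ω₂+ω₃+ω₄ = -4.0000  →  vx = (0.06/4)·-4.0000 = -0.0600
−ω₁+ω₂+ω₃−ω₄ = 18.0000  →  vy = (0.06/4)·18.0000 = 0.2700
−ω₁+ω₂−ω₃+ω₄ = 2.0000  →  ωz = (0.06/1.3200)·2.0000 = 0.0909

(-0.0600, 0.2700, 0.0909)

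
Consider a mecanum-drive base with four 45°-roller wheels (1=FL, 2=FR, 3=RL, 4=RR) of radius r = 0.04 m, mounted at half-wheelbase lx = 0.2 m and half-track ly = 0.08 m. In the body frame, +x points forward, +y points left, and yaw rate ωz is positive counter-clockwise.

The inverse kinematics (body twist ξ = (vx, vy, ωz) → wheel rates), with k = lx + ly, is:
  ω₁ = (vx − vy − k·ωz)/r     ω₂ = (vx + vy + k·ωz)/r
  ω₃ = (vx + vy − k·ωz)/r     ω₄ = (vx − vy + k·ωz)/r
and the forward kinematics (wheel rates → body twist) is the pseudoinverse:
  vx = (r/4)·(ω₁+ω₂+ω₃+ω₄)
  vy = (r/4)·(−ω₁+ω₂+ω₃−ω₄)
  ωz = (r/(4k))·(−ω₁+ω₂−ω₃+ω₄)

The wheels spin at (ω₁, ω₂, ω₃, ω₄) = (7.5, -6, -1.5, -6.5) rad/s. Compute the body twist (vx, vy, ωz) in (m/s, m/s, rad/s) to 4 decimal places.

k = lx + ly = 0.2 + 0.08 = 0.2800
ω₁+ω₂+ω₃+ω₄ = -6.5000  →  vx = (0.04/4)·-6.5000 = -0.0650
−ω₁+ω₂+ω₃−ω₄ = -8.5000  →  vy = (0.04/4)·-8.5000 = -0.0850
−ω₁+ω₂−ω₃+ω₄ = -18.5000  →  ωz = (0.04/1.1200)·-18.5000 = -0.6607

(-0.0650, -0.0850, -0.6607)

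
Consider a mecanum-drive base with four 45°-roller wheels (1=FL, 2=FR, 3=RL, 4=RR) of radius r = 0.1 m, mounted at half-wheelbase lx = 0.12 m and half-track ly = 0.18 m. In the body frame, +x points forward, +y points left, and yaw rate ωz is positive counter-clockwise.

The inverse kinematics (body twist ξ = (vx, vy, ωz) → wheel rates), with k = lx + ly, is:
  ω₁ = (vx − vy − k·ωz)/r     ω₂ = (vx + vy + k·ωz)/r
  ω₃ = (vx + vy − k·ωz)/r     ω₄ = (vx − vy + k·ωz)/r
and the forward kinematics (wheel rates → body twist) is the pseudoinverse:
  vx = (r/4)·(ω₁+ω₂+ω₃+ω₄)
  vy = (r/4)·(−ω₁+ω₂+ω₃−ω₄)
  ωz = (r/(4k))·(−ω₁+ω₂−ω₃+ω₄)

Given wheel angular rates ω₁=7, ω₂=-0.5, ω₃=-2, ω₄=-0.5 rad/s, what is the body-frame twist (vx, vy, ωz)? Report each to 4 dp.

k = lx + ly = 0.12 + 0.18 = 0.3000
ω₁+ω₂+ω₃+ω₄ = 4.0000  →  vx = (0.1/4)·4.0000 = 0.1000
−ω₁+ω₂+ω₃−ω₄ = -9.0000  →  vy = (0.1/4)·-9.0000 = -0.2250
−ω₁+ω₂−ω₃+ω₄ = -6.0000  →  ωz = (0.1/1.2000)·-6.0000 = -0.5000

(0.1000, -0.2250, -0.5000)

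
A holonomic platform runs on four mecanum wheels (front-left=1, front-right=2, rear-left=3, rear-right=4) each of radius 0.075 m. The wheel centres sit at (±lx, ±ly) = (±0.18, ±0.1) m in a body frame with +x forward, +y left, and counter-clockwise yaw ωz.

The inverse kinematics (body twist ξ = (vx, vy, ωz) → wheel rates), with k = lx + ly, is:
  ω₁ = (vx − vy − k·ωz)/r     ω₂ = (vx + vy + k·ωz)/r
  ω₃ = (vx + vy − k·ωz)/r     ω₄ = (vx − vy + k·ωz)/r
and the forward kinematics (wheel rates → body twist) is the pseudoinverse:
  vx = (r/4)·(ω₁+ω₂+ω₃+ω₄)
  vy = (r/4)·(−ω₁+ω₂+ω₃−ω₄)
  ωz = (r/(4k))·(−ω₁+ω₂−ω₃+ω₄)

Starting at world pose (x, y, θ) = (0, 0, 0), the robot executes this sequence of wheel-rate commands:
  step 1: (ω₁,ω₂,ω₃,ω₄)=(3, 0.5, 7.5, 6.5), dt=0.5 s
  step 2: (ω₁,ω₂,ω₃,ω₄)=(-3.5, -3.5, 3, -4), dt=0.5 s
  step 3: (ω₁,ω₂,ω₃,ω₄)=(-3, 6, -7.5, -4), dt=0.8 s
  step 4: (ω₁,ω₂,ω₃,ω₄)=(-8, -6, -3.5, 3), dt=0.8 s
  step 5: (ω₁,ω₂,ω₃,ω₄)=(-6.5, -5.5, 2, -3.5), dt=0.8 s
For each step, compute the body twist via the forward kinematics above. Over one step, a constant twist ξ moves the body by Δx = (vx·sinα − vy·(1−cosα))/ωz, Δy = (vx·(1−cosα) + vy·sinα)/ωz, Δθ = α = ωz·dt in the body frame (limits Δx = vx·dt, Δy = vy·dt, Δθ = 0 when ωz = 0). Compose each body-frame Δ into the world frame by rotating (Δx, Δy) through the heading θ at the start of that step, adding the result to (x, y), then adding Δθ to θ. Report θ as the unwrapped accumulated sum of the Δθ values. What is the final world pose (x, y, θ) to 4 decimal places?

step 1: ξ=(vx,vy,ωz)=(0.3281, -0.0281, -0.2344), dt=0.5 → body Δ=(0.1629, -0.0236, -0.1172) → world pose (0.1629, -0.0236, -0.1172)
step 2: ξ=(vx,vy,ωz)=(-0.1500, 0.1312, -0.4688), dt=0.5 → body Δ=(-0.0667, 0.0738, -0.2344) → world pose (0.1053, 0.0574, -0.3516)
step 3: ξ=(vx,vy,ωz)=(-0.1594, 0.1031, 0.8371), dt=0.8 → body Δ=(-0.1448, 0.0354, 0.6696) → world pose (-0.0185, 0.1405, 0.3181)
step 4: ξ=(vx,vy,ωz)=(-0.2719, -0.0844, 0.5692), dt=0.8 → body Δ=(-0.1950, -0.1139, 0.4554) → world pose (-0.1680, -0.0286, 0.7734)
step 5: ξ=(vx,vy,ωz)=(-0.2531, 0.1219, -0.3013), dt=0.8 → body Δ=(-0.1888, 0.1208, -0.2411) → world pose (-0.3876, -0.0741, 0.5324)

(-0.3876, -0.0741, 0.5324)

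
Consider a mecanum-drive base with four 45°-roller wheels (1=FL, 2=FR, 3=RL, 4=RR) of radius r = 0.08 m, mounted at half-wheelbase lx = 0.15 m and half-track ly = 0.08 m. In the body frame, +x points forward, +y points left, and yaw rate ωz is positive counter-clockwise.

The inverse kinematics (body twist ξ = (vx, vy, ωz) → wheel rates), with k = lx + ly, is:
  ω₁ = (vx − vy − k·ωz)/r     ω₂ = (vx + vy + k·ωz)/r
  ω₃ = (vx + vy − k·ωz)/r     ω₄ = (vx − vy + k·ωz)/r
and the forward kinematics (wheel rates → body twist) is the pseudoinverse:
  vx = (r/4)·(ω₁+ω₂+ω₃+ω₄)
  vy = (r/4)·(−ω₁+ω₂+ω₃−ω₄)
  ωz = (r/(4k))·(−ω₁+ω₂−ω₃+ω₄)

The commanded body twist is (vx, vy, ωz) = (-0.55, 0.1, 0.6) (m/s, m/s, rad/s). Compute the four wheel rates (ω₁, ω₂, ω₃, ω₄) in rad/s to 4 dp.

(-9.8500, -3.9000, -7.3500, -6.4000)

k = lx + ly = 0.15 + 0.08 = 0.2300;  k·ωz = 0.2300·0.6 = 0.1380
ω₁ (FL) = (vx − vy − k·ωz)/r = -0.7880/0.08 = -9.8500
ω₂ (FR) = (vx + vy + k·ωz)/r = -0.3120/0.08 = -3.9000
ω₃ (RL) = (vx + vy − k·ωz)/r = -0.5880/0.08 = -7.3500
ω₄ (RR) = (vx − vy + k·ωz)/r = -0.5120/0.08 = -6.4000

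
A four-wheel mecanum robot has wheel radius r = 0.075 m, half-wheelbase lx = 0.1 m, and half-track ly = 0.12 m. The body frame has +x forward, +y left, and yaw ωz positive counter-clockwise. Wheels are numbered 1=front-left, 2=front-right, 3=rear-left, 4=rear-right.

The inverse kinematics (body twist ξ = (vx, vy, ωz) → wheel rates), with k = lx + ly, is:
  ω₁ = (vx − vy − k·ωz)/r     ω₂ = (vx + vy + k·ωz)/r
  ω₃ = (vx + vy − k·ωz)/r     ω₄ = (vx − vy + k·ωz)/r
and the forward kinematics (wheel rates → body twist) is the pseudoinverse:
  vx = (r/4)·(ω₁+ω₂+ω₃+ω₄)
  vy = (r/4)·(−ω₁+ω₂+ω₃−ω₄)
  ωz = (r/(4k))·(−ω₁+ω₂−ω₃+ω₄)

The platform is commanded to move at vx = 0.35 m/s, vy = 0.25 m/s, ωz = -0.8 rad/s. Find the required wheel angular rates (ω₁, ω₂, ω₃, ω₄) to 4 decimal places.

k = lx + ly = 0.1 + 0.12 = 0.2200;  k·ωz = 0.2200·-0.8 = -0.1760
ω₁ (FL) = (vx − vy − k·ωz)/r = 0.2760/0.075 = 3.6800
ω₂ (FR) = (vx + vy + k·ωz)/r = 0.4240/0.075 = 5.6533
ω₃ (RL) = (vx + vy − k·ωz)/r = 0.7760/0.075 = 10.3467
ω₄ (RR) = (vx − vy + k·ωz)/r = -0.0760/0.075 = -1.0133

(3.6800, 5.6533, 10.3467, -1.0133)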